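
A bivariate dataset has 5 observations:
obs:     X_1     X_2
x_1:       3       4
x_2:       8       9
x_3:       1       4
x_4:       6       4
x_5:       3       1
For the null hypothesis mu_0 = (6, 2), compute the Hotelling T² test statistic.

Step 1 — sample mean vector:
  mean(X_1) = (3 + 8 + 1 + 6 + 3) / 5 = 21/5 = 4.2
  mean(X_2) = (4 + 9 + 4 + 4 + 1) / 5 = 22/5 = 4.4
  x̄ = (4.2, 4.4),  deviation x̄ - mu_0 = (4.2, 4.4) - (6, 2) = (-1.8, 2.4).

Step 2 — sample covariance matrix, S[i,j] = (1/(n-1)) · Σ_k (x_{k,i} - mean_i) · (x_{k,j} - mean_j), divisor n-1 = 4:
  S[X_1,X_1] = ((-1.2)·(-1.2) + (3.8)·(3.8) + (-3.2)·(-3.2) + (1.8)·(1.8) + (-1.2)·(-1.2)) / 4 = 30.8/4 = 7.7
  S[X_1,X_2] = ((-1.2)·(-0.4) + (3.8)·(4.6) + (-3.2)·(-0.4) + (1.8)·(-0.4) + (-1.2)·(-3.4)) / 4 = 22.6/4 = 5.65
  S[X_2,X_2] = ((-0.4)·(-0.4) + (4.6)·(4.6) + (-0.4)·(-0.4) + (-0.4)·(-0.4) + (-3.4)·(-3.4)) / 4 = 33.2/4 = 8.3
  S = [[7.7, 5.65],
 [5.65, 8.3]].

Step 3 — invert S. det(S) = 7.7·8.3 - (5.65)² = 31.9875.
  S^{-1} = (1/det) · [[d, -b], [-b, a]] = [[0.2595, -0.1766],
 [-0.1766, 0.2407]].

Step 4 — quadratic form (x̄ - mu_0)^T · S^{-1} · (x̄ - mu_0):
  S^{-1} · (x̄ - mu_0) = (-0.891, 0.8957),
  (x̄ - mu_0)^T · [...] = (-1.8)·(-0.891) + (2.4)·(0.8957) = 3.7533.

Step 5 — scale by n: T² = 5 · 3.7533 = 18.7667.

T² ≈ 18.7667


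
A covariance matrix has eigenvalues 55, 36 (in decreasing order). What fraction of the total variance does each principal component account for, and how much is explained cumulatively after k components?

Step 1 — total variance = trace(Sigma) = Σ λ_i = 55 + 36 = 91.

Step 2 — fraction explained by component i = λ_i / Σ λ:
  PC1: 55/91 = 0.6044
  PC2: 36/91 = 0.3956

Step 3 — cumulative fraction after k components = (λ_1 + ... + λ_k) / Σ λ:
  k = 1: 55/91 = 0.6044
  k = 2: (55 + 36)/91 = 91/91 = 1

Summary (fraction, with percent):

explained: PC1 0.6044 (60.44%), PC2 0.3956 (39.56%);  cumulative: 0.6044, 1


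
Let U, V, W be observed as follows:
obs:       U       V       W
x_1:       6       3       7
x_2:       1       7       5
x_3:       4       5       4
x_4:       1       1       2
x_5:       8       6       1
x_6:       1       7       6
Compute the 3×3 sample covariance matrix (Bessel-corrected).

Step 1 — column means:
  mean(U) = (6 + 1 + 4 + 1 + 8 + 1) / 6 = 21/6 = 3.5
  mean(V) = (3 + 7 + 5 + 1 + 6 + 7) / 6 = 29/6 = 4.8333
  mean(W) = (7 + 5 + 4 + 2 + 1 + 6) / 6 = 25/6 = 4.1667

Step 2 — sample covariance S[i,j] = (1/(n-1)) · Σ_k (x_{k,i} - mean_i) · (x_{k,j} - mean_j), with n-1 = 5.
  S[U,U] = ((2.5)·(2.5) + (-2.5)·(-2.5) + (0.5)·(0.5) + (-2.5)·(-2.5) + (4.5)·(4.5) + (-2.5)·(-2.5)) / 5 = 45.5/5 = 9.1
  S[U,V] = ((2.5)·(-1.8333) + (-2.5)·(2.1667) + (0.5)·(0.1667) + (-2.5)·(-3.8333) + (4.5)·(1.1667) + (-2.5)·(2.1667)) / 5 = -0.5/5 = -0.1
  S[U,W] = ((2.5)·(2.8333) + (-2.5)·(0.8333) + (0.5)·(-0.1667) + (-2.5)·(-2.1667) + (4.5)·(-3.1667) + (-2.5)·(1.8333)) / 5 = -8.5/5 = -1.7
  S[V,V] = ((-1.8333)·(-1.8333) + (2.1667)·(2.1667) + (0.1667)·(0.1667) + (-3.8333)·(-3.8333) + (1.1667)·(1.1667) + (2.1667)·(2.1667)) / 5 = 28.8333/5 = 5.7667
  S[V,W] = ((-1.8333)·(2.8333) + (2.1667)·(0.8333) + (0.1667)·(-0.1667) + (-3.8333)·(-2.1667) + (1.1667)·(-3.1667) + (2.1667)·(1.8333)) / 5 = 5.1667/5 = 1.0333
  S[W,W] = ((2.8333)·(2.8333) + (0.8333)·(0.8333) + (-0.1667)·(-0.1667) + (-2.1667)·(-2.1667) + (-3.1667)·(-3.1667) + (1.8333)·(1.8333)) / 5 = 26.8333/5 = 5.3667

S is symmetric (S[j,i] = S[i,j]). Assembling:

S = [[9.1, -0.1, -1.7],
 [-0.1, 5.7667, 1.0333],
 [-1.7, 1.0333, 5.3667]]


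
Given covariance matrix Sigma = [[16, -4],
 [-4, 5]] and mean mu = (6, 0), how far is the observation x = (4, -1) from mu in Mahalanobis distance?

Step 1 — centre the observation: (x - mu) = (-2, -1).

Step 2 — invert Sigma. det(Sigma) = 16·5 - (-4)² = 64.
  Sigma^{-1} = (1/det) · [[d, -b], [-b, a]] = [[0.0781, 0.0625],
 [0.0625, 0.25]].

Step 3 — form the quadratic (x - mu)^T · Sigma^{-1} · (x - mu):
  Sigma^{-1} · (x - mu) = (-0.2188, -0.375).
  (x - mu)^T · [Sigma^{-1} · (x - mu)] = (-2)·(-0.2188) + (-1)·(-0.375) = 0.8125.

Step 4 — take square root: d = √(0.8125) ≈ 0.9014.

d(x, mu) = √(0.8125) ≈ 0.9014


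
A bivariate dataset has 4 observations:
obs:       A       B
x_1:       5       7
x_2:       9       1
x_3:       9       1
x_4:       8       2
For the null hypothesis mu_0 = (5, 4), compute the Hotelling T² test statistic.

Step 1 — sample mean vector:
  mean(A) = (5 + 9 + 9 + 8) / 4 = 31/4 = 7.75
  mean(B) = (7 + 1 + 1 + 2) / 4 = 11/4 = 2.75
  x̄ = (7.75, 2.75),  deviation x̄ - mu_0 = (7.75, 2.75) - (5, 4) = (2.75, -1.25).

Step 2 — sample covariance matrix, S[i,j] = (1/(n-1)) · Σ_k (x_{k,i} - mean_i) · (x_{k,j} - mean_j), divisor n-1 = 3:
  S[A,A] = ((-2.75)·(-2.75) + (1.25)·(1.25) + (1.25)·(1.25) + (0.25)·(0.25)) / 3 = 10.75/3 = 3.5833
  S[A,B] = ((-2.75)·(4.25) + (1.25)·(-1.75) + (1.25)·(-1.75) + (0.25)·(-0.75)) / 3 = -16.25/3 = -5.4167
  S[B,B] = ((4.25)·(4.25) + (-1.75)·(-1.75) + (-1.75)·(-1.75) + (-0.75)·(-0.75)) / 3 = 24.75/3 = 8.25
  S = [[3.5833, -5.4167],
 [-5.4167, 8.25]].

Step 3 — invert S. det(S) = 3.5833·8.25 - (-5.4167)² = 0.2222.
  S^{-1} = (1/det) · [[d, -b], [-b, a]] = [[37.125, 24.375],
 [24.375, 16.125]].

Step 4 — quadratic form (x̄ - mu_0)^T · S^{-1} · (x̄ - mu_0):
  S^{-1} · (x̄ - mu_0) = (71.625, 46.875),
  (x̄ - mu_0)^T · [...] = (2.75)·(71.625) + (-1.25)·(46.875) = 138.375.

Step 5 — scale by n: T² = 4 · 138.375 = 553.5.

T² ≈ 553.5


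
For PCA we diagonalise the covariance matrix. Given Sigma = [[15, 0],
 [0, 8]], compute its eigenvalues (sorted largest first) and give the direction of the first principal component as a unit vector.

Step 1 — characteristic polynomial of 2×2 Sigma:
  det(Sigma - λI) = λ² - trace · λ + det = 0.
  trace = 15 + 8 = 23, det = 15·8 - (0)² = 120.
Step 2 — discriminant:
  Δ = trace² - 4·det = 529 - 480 = 49.
Step 3 — eigenvalues:
  λ = (trace ± √Δ)/2 = (23 ± 7)/2,
  λ_1 = 15,  λ_2 = 8.

Step 4 — unit eigenvector for λ_1: Sigma is diagonal, so its eigenvectors are the coordinate axes. λ_1 = 15 is the diagonal entry on the first coordinate axis, hence
  v_1 = (1, 0) (||v_1|| = 1).

λ_1 = 15,  λ_2 = 8;  v_1 ≈ (1, 0)


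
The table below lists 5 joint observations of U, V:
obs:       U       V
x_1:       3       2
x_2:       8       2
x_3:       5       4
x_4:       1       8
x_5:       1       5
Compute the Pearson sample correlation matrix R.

Step 1 — column means:
  mean(U) = (3 + 8 + 5 + 1 + 1) / 5 = 18/5 = 3.6
  mean(V) = (2 + 2 + 4 + 8 + 5) / 5 = 21/5 = 4.2

Step 2 — sample variances and covariances s[i,j] = (1/(n-1)) · Σ_k (x_{k,i} - mean_i) · (x_{k,j} - mean_j), with n-1 = 4:
  s[U,U] = ((-0.6)·(-0.6) + (4.4)·(4.4) + (1.4)·(1.4) + (-2.6)·(-2.6) + (-2.6)·(-2.6)) / 4 = 35.2/4 = 8.8
  s[U,V] = ((-0.6)·(-2.2) + (4.4)·(-2.2) + (1.4)·(-0.2) + (-2.6)·(3.8) + (-2.6)·(0.8)) / 4 = -20.6/4 = -5.15
  s[V,V] = ((-2.2)·(-2.2) + (-2.2)·(-2.2) + (-0.2)·(-0.2) + (3.8)·(3.8) + (0.8)·(0.8)) / 4 = 24.8/4 = 6.2
  Sample standard deviations s_i = √(s[i,i]):
  s(U) = √(8.8) = 2.9665
  s(V) = √(6.2) = 2.49

Step 3 — r_{ij} = s_{ij} / (s_i · s_j):
  r[U,U] = 1 (diagonal).
  r[U,V] = -5.15 / (2.9665 · 2.49) = -5.15 / 7.3865 = -0.6972
  r[V,V] = 1 (diagonal).

R is symmetric with unit diagonal. Assembling:

R = [[1, -0.6972],
 [-0.6972, 1]]


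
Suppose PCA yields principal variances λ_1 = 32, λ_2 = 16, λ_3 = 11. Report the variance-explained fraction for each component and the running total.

Step 1 — total variance = trace(Sigma) = Σ λ_i = 32 + 16 + 11 = 59.

Step 2 — fraction explained by component i = λ_i / Σ λ:
  PC1: 32/59 = 0.5424
  PC2: 16/59 = 0.2712
  PC3: 11/59 = 0.1864

Step 3 — cumulative fraction after k components = (λ_1 + ... + λ_k) / Σ λ:
  k = 1: 32/59 = 0.5424
  k = 2: (32 + 16)/59 = 48/59 = 0.8136
  k = 3: (32 + 16 + 11)/59 = 59/59 = 1

Summary (fraction, with percent):

explained: PC1 0.5424 (54.24%), PC2 0.2712 (27.12%), PC3 0.1864 (18.64%);  cumulative: 0.5424, 0.8136, 1


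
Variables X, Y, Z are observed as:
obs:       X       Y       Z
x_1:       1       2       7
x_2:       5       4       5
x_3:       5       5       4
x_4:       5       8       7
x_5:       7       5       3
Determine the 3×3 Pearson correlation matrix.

Step 1 — column means:
  mean(X) = (1 + 5 + 5 + 5 + 7) / 5 = 23/5 = 4.6
  mean(Y) = (2 + 4 + 5 + 8 + 5) / 5 = 24/5 = 4.8
  mean(Z) = (7 + 5 + 4 + 7 + 3) / 5 = 26/5 = 5.2

Step 2 — sample variances and covariances s[i,j] = (1/(n-1)) · Σ_k (x_{k,i} - mean_i) · (x_{k,j} - mean_j), with n-1 = 4:
  s[X,X] = ((-3.6)·(-3.6) + (0.4)·(0.4) + (0.4)·(0.4) + (0.4)·(0.4) + (2.4)·(2.4)) / 4 = 19.2/4 = 4.8
  s[X,Y] = ((-3.6)·(-2.8) + (0.4)·(-0.8) + (0.4)·(0.2) + (0.4)·(3.2) + (2.4)·(0.2)) / 4 = 11.6/4 = 2.9
  s[X,Z] = ((-3.6)·(1.8) + (0.4)·(-0.2) + (0.4)·(-1.2) + (0.4)·(1.8) + (2.4)·(-2.2)) / 4 = -11.6/4 = -2.9
  s[Y,Y] = ((-2.8)·(-2.8) + (-0.8)·(-0.8) + (0.2)·(0.2) + (3.2)·(3.2) + (0.2)·(0.2)) / 4 = 18.8/4 = 4.7
  s[Y,Z] = ((-2.8)·(1.8) + (-0.8)·(-0.2) + (0.2)·(-1.2) + (3.2)·(1.8) + (0.2)·(-2.2)) / 4 = 0.2/4 = 0.05
  s[Z,Z] = ((1.8)·(1.8) + (-0.2)·(-0.2) + (-1.2)·(-1.2) + (1.8)·(1.8) + (-2.2)·(-2.2)) / 4 = 12.8/4 = 3.2
  Sample standard deviations s_i = √(s[i,i]):
  s(X) = √(4.8) = 2.1909
  s(Y) = √(4.7) = 2.1679
  s(Z) = √(3.2) = 1.7889

Step 3 — r_{ij} = s_{ij} / (s_i · s_j):
  r[X,X] = 1 (diagonal).
  r[X,Y] = 2.9 / (2.1909 · 2.1679) = 2.9 / 4.7497 = 0.6106
  r[X,Z] = -2.9 / (2.1909 · 1.7889) = -2.9 / 3.9192 = -0.74
  r[Y,Y] = 1 (diagonal).
  r[Y,Z] = 0.05 / (2.1679 · 1.7889) = 0.05 / 3.8781 = 0.0129
  r[Z,Z] = 1 (diagonal).

R is symmetric with unit diagonal. Assembling:

R = [[1, 0.6106, -0.74],
 [0.6106, 1, 0.0129],
 [-0.74, 0.0129, 1]]


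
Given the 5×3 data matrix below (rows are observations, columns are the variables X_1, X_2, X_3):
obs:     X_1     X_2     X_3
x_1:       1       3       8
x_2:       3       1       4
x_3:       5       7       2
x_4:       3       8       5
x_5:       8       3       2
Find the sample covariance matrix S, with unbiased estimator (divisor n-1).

Step 1 — column means:
  mean(X_1) = (1 + 3 + 5 + 3 + 8) / 5 = 20/5 = 4
  mean(X_2) = (3 + 1 + 7 + 8 + 3) / 5 = 22/5 = 4.4
  mean(X_3) = (8 + 4 + 2 + 5 + 2) / 5 = 21/5 = 4.2

Step 2 — sample covariance S[i,j] = (1/(n-1)) · Σ_k (x_{k,i} - mean_i) · (x_{k,j} - mean_j), with n-1 = 4.
  S[X_1,X_1] = ((-3)·(-3) + (-1)·(-1) + (1)·(1) + (-1)·(-1) + (4)·(4)) / 4 = 28/4 = 7
  S[X_1,X_2] = ((-3)·(-1.4) + (-1)·(-3.4) + (1)·(2.6) + (-1)·(3.6) + (4)·(-1.4)) / 4 = 1/4 = 0.25
  S[X_1,X_3] = ((-3)·(3.8) + (-1)·(-0.2) + (1)·(-2.2) + (-1)·(0.8) + (4)·(-2.2)) / 4 = -23/4 = -5.75
  S[X_2,X_2] = ((-1.4)·(-1.4) + (-3.4)·(-3.4) + (2.6)·(2.6) + (3.6)·(3.6) + (-1.4)·(-1.4)) / 4 = 35.2/4 = 8.8
  S[X_2,X_3] = ((-1.4)·(3.8) + (-3.4)·(-0.2) + (2.6)·(-2.2) + (3.6)·(0.8) + (-1.4)·(-2.2)) / 4 = -4.4/4 = -1.1
  S[X_3,X_3] = ((3.8)·(3.8) + (-0.2)·(-0.2) + (-2.2)·(-2.2) + (0.8)·(0.8) + (-2.2)·(-2.2)) / 4 = 24.8/4 = 6.2

S is symmetric (S[j,i] = S[i,j]). Assembling:

S = [[7, 0.25, -5.75],
 [0.25, 8.8, -1.1],
 [-5.75, -1.1, 6.2]]


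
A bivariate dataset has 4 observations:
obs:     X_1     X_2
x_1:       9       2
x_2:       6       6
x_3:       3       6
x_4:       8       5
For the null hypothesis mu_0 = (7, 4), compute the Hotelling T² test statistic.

Step 1 — sample mean vector:
  mean(X_1) = (9 + 6 + 3 + 8) / 4 = 26/4 = 6.5
  mean(X_2) = (2 + 6 + 6 + 5) / 4 = 19/4 = 4.75
  x̄ = (6.5, 4.75),  deviation x̄ - mu_0 = (6.5, 4.75) - (7, 4) = (-0.5, 0.75).

Step 2 — sample covariance matrix, S[i,j] = (1/(n-1)) · Σ_k (x_{k,i} - mean_i) · (x_{k,j} - mean_j), divisor n-1 = 3:
  S[X_1,X_1] = ((2.5)·(2.5) + (-0.5)·(-0.5) + (-3.5)·(-3.5) + (1.5)·(1.5)) / 3 = 21/3 = 7
  S[X_1,X_2] = ((2.5)·(-2.75) + (-0.5)·(1.25) + (-3.5)·(1.25) + (1.5)·(0.25)) / 3 = -11.5/3 = -3.8333
  S[X_2,X_2] = ((-2.75)·(-2.75) + (1.25)·(1.25) + (1.25)·(1.25) + (0.25)·(0.25)) / 3 = 10.75/3 = 3.5833
  S = [[7, -3.8333],
 [-3.8333, 3.5833]].

Step 3 — invert S. det(S) = 7·3.5833 - (-3.8333)² = 10.3889.
  S^{-1} = (1/det) · [[d, -b], [-b, a]] = [[0.3449, 0.369],
 [0.369, 0.6738]].

Step 4 — quadratic form (x̄ - mu_0)^T · S^{-1} · (x̄ - mu_0):
  S^{-1} · (x̄ - mu_0) = (0.1043, 0.3209),
  (x̄ - mu_0)^T · [...] = (-0.5)·(0.1043) + (0.75)·(0.3209) = 0.1885.

Step 5 — scale by n: T² = 4 · 0.1885 = 0.754.

T² ≈ 0.754


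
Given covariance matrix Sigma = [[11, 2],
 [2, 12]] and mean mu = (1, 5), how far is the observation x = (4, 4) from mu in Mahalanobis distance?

Step 1 — centre the observation: (x - mu) = (3, -1).

Step 2 — invert Sigma. det(Sigma) = 11·12 - (2)² = 128.
  Sigma^{-1} = (1/det) · [[d, -b], [-b, a]] = [[0.0938, -0.0156],
 [-0.0156, 0.0859]].

Step 3 — form the quadratic (x - mu)^T · Sigma^{-1} · (x - mu):
  Sigma^{-1} · (x - mu) = (0.2969, -0.1328).
  (x - mu)^T · [Sigma^{-1} · (x - mu)] = (3)·(0.2969) + (-1)·(-0.1328) = 1.0234.

Step 4 — take square root: d = √(1.0234) ≈ 1.0117.

d(x, mu) = √(1.0234) ≈ 1.0117


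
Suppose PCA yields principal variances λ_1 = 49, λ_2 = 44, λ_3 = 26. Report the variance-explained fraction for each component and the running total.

Step 1 — total variance = trace(Sigma) = Σ λ_i = 49 + 44 + 26 = 119.

Step 2 — fraction explained by component i = λ_i / Σ λ:
  PC1: 49/119 = 0.4118
  PC2: 44/119 = 0.3697
  PC3: 26/119 = 0.2185

Step 3 — cumulative fraction after k components = (λ_1 + ... + λ_k) / Σ λ:
  k = 1: 49/119 = 0.4118
  k = 2: (49 + 44)/119 = 93/119 = 0.7815
  k = 3: (49 + 44 + 26)/119 = 119/119 = 1

Summary (fraction, with percent):

explained: PC1 0.4118 (41.18%), PC2 0.3697 (36.97%), PC3 0.2185 (21.85%);  cumulative: 0.4118, 0.7815, 1


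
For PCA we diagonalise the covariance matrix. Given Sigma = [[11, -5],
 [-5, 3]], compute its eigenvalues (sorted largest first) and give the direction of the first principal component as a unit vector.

Step 1 — characteristic polynomial of 2×2 Sigma:
  det(Sigma - λI) = λ² - trace · λ + det = 0.
  trace = 11 + 3 = 14, det = 11·3 - (-5)² = 8.
Step 2 — discriminant:
  Δ = trace² - 4·det = 196 - 32 = 164.
Step 3 — eigenvalues:
  λ = (trace ± √Δ)/2 = (14 ± 12.8062)/2,
  λ_1 = 13.4031,  λ_2 = 0.5969.

Step 4 — unit eigenvector for λ_1: solve (Sigma - λ_1 I)v = 0. First row:
  (11 - 13.4031)·v_x + (-5)·v_y = 0, i.e. (-2.4031)·v_x + (-5)·v_y = 0,
  so v ∝ (b, λ_1 - a) = (-5, 2.4031); multiply by -1 so the first entry is positive: u = (5, -2.4031).
  ||u|| = √((5)² + (-2.4031)²) = √(30.775) ≈ 5.5475,
  v_1 = u/||u|| ≈ (0.9013, -0.4332) (||v_1|| = 1).

λ_1 = 13.4031,  λ_2 = 0.5969;  v_1 ≈ (0.9013, -0.4332)


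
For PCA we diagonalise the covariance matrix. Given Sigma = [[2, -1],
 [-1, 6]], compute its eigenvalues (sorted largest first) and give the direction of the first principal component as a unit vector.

Step 1 — characteristic polynomial of 2×2 Sigma:
  det(Sigma - λI) = λ² - trace · λ + det = 0.
  trace = 2 + 6 = 8, det = 2·6 - (-1)² = 11.
Step 2 — discriminant:
  Δ = trace² - 4·det = 64 - 44 = 20.
Step 3 — eigenvalues:
  λ = (trace ± √Δ)/2 = (8 ± 4.4721)/2,
  λ_1 = 6.2361,  λ_2 = 1.7639.

Step 4 — unit eigenvector for λ_1: solve (Sigma - λ_1 I)v = 0. First row:
  (2 - 6.2361)·v_x + (-1)·v_y = 0, i.e. (-4.2361)·v_x + (-1)·v_y = 0,
  so v ∝ (b, λ_1 - a) = (-1, 4.2361); multiply by -1 so the first entry is positive: u = (1, -4.2361).
  ||u|| = √((1)² + (-4.2361)²) = √(18.9443) ≈ 4.3525,
  v_1 = u/||u|| ≈ (0.2298, -0.9732) (||v_1|| = 1).

λ_1 = 6.2361,  λ_2 = 1.7639;  v_1 ≈ (0.2298, -0.9732)


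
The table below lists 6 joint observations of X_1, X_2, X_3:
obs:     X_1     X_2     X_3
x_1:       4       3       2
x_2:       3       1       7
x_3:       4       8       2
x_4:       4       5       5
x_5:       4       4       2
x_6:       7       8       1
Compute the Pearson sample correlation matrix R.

Step 1 — column means:
  mean(X_1) = (4 + 3 + 4 + 4 + 4 + 7) / 6 = 26/6 = 4.3333
  mean(X_2) = (3 + 1 + 8 + 5 + 4 + 8) / 6 = 29/6 = 4.8333
  mean(X_3) = (2 + 7 + 2 + 5 + 2 + 1) / 6 = 19/6 = 3.1667

Step 2 — sample variances and covariances s[i,j] = (1/(n-1)) · Σ_k (x_{k,i} - mean_i) · (x_{k,j} - mean_j), with n-1 = 5:
  s[X_1,X_1] = ((-0.3333)·(-0.3333) + (-1.3333)·(-1.3333) + (-0.3333)·(-0.3333) + (-0.3333)·(-0.3333) + (-0.3333)·(-0.3333) + (2.6667)·(2.6667)) / 5 = 9.3333/5 = 1.8667
  s[X_1,X_2] = ((-0.3333)·(-1.8333) + (-1.3333)·(-3.8333) + (-0.3333)·(3.1667) + (-0.3333)·(0.1667) + (-0.3333)·(-0.8333) + (2.6667)·(3.1667)) / 5 = 13.3333/5 = 2.6667
  s[X_1,X_3] = ((-0.3333)·(-1.1667) + (-1.3333)·(3.8333) + (-0.3333)·(-1.1667) + (-0.3333)·(1.8333) + (-0.3333)·(-1.1667) + (2.6667)·(-2.1667)) / 5 = -10.3333/5 = -2.0667
  s[X_2,X_2] = ((-1.8333)·(-1.8333) + (-3.8333)·(-3.8333) + (3.1667)·(3.1667) + (0.1667)·(0.1667) + (-0.8333)·(-0.8333) + (3.1667)·(3.1667)) / 5 = 38.8333/5 = 7.7667
  s[X_2,X_3] = ((-1.8333)·(-1.1667) + (-3.8333)·(3.8333) + (3.1667)·(-1.1667) + (0.1667)·(1.8333) + (-0.8333)·(-1.1667) + (3.1667)·(-2.1667)) / 5 = -21.8333/5 = -4.3667
  s[X_3,X_3] = ((-1.1667)·(-1.1667) + (3.8333)·(3.8333) + (-1.1667)·(-1.1667) + (1.8333)·(1.8333) + (-1.1667)·(-1.1667) + (-2.1667)·(-2.1667)) / 5 = 26.8333/5 = 5.3667
  Sample standard deviations s_i = √(s[i,i]):
  s(X_1) = √(1.8667) = 1.3663
  s(X_2) = √(7.7667) = 2.7869
  s(X_3) = √(5.3667) = 2.3166

Step 3 — r_{ij} = s_{ij} / (s_i · s_j):
  r[X_1,X_1] = 1 (diagonal).
  r[X_1,X_2] = 2.6667 / (1.3663 · 2.7869) = 2.6667 / 3.8076 = 0.7004
  r[X_1,X_3] = -2.0667 / (1.3663 · 2.3166) = -2.0667 / 3.1651 = -0.653
  r[X_2,X_2] = 1 (diagonal).
  r[X_2,X_3] = -4.3667 / (2.7869 · 2.3166) = -4.3667 / 6.4561 = -0.6764
  r[X_3,X_3] = 1 (diagonal).

R is symmetric with unit diagonal. Assembling:

R = [[1, 0.7004, -0.653],
 [0.7004, 1, -0.6764],
 [-0.653, -0.6764, 1]]


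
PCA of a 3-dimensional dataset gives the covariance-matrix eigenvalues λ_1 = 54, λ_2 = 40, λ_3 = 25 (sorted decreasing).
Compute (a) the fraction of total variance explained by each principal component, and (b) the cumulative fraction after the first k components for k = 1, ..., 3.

Step 1 — total variance = trace(Sigma) = Σ λ_i = 54 + 40 + 25 = 119.

Step 2 — fraction explained by component i = λ_i / Σ λ:
  PC1: 54/119 = 0.4538
  PC2: 40/119 = 0.3361
  PC3: 25/119 = 0.2101

Step 3 — cumulative fraction after k components = (λ_1 + ... + λ_k) / Σ λ:
  k = 1: 54/119 = 0.4538
  k = 2: (54 + 40)/119 = 94/119 = 0.7899
  k = 3: (54 + 40 + 25)/119 = 119/119 = 1

Summary (fraction, with percent):

explained: PC1 0.4538 (45.38%), PC2 0.3361 (33.61%), PC3 0.2101 (21.01%);  cumulative: 0.4538, 0.7899, 1


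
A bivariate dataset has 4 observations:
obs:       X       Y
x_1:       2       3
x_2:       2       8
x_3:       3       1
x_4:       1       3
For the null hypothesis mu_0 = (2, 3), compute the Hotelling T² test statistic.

Step 1 — sample mean vector:
  mean(X) = (2 + 2 + 3 + 1) / 4 = 8/4 = 2
  mean(Y) = (3 + 8 + 1 + 3) / 4 = 15/4 = 3.75
  x̄ = (2, 3.75),  deviation x̄ - mu_0 = (2, 3.75) - (2, 3) = (0, 0.75).

Step 2 — sample covariance matrix, S[i,j] = (1/(n-1)) · Σ_k (x_{k,i} - mean_i) · (x_{k,j} - mean_j), divisor n-1 = 3:
  S[X,X] = ((0)·(0) + (0)·(0) + (1)·(1) + (-1)·(-1)) / 3 = 2/3 = 0.6667
  S[X,Y] = ((0)·(-0.75) + (0)·(4.25) + (1)·(-2.75) + (-1)·(-0.75)) / 3 = -2/3 = -0.6667
  S[Y,Y] = ((-0.75)·(-0.75) + (4.25)·(4.25) + (-2.75)·(-2.75) + (-0.75)·(-0.75)) / 3 = 26.75/3 = 8.9167
  S = [[0.6667, -0.6667],
 [-0.6667, 8.9167]].

Step 3 — invert S. det(S) = 0.6667·8.9167 - (-0.6667)² = 5.5.
  S^{-1} = (1/det) · [[d, -b], [-b, a]] = [[1.6212, 0.1212],
 [0.1212, 0.1212]].

Step 4 — quadratic form (x̄ - mu_0)^T · S^{-1} · (x̄ - mu_0):
  S^{-1} · (x̄ - mu_0) = (0.0909, 0.0909),
  (x̄ - mu_0)^T · [...] = (0)·(0.0909) + (0.75)·(0.0909) = 0.0682.

Step 5 — scale by n: T² = 4 · 0.0682 = 0.2727.

T² ≈ 0.2727


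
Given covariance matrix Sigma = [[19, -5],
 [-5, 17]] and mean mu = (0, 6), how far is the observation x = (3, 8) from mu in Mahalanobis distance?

Step 1 — centre the observation: (x - mu) = (3, 2).

Step 2 — invert Sigma. det(Sigma) = 19·17 - (-5)² = 298.
  Sigma^{-1} = (1/det) · [[d, -b], [-b, a]] = [[0.057, 0.0168],
 [0.0168, 0.0638]].

Step 3 — form the quadratic (x - mu)^T · Sigma^{-1} · (x - mu):
  Sigma^{-1} · (x - mu) = (0.2047, 0.1779).
  (x - mu)^T · [Sigma^{-1} · (x - mu)] = (3)·(0.2047) + (2)·(0.1779) = 0.9698.

Step 4 — take square root: d = √(0.9698) ≈ 0.9848.

d(x, mu) = √(0.9698) ≈ 0.9848


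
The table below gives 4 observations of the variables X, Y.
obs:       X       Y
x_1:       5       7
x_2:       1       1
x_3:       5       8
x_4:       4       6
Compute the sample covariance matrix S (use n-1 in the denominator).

Step 1 — column means:
  mean(X) = (5 + 1 + 5 + 4) / 4 = 15/4 = 3.75
  mean(Y) = (7 + 1 + 8 + 6) / 4 = 22/4 = 5.5

Step 2 — sample covariance S[i,j] = (1/(n-1)) · Σ_k (x_{k,i} - mean_i) · (x_{k,j} - mean_j), with n-1 = 3.
  S[X,X] = ((1.25)·(1.25) + (-2.75)·(-2.75) + (1.25)·(1.25) + (0.25)·(0.25)) / 3 = 10.75/3 = 3.5833
  S[X,Y] = ((1.25)·(1.5) + (-2.75)·(-4.5) + (1.25)·(2.5) + (0.25)·(0.5)) / 3 = 17.5/3 = 5.8333
  S[Y,Y] = ((1.5)·(1.5) + (-4.5)·(-4.5) + (2.5)·(2.5) + (0.5)·(0.5)) / 3 = 29/3 = 9.6667

S is symmetric (S[j,i] = S[i,j]). Assembling:

S = [[3.5833, 5.8333],
 [5.8333, 9.6667]]


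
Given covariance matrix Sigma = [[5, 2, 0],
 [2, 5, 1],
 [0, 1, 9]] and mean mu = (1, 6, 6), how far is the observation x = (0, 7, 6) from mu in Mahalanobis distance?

Step 1 — centre the observation: (x - mu) = (-1, 1, 0).

Step 2 — invert Sigma (cofactor / det for 3×3, or solve directly):
  Sigma^{-1} = [[0.2391, -0.0978, 0.0109],
 [-0.0978, 0.2446, -0.0272],
 [0.0109, -0.0272, 0.1141]].

Step 3 — form the quadratic (x - mu)^T · Sigma^{-1} · (x - mu):
  Sigma^{-1} · (x - mu) = (-0.337, 0.3424, -0.038).
  (x - mu)^T · [Sigma^{-1} · (x - mu)] = (-1)·(-0.337) + (1)·(0.3424) + (0)·(-0.038) = 0.6793.

Step 4 — take square root: d = √(0.6793) ≈ 0.8242.

d(x, mu) = √(0.6793) ≈ 0.8242


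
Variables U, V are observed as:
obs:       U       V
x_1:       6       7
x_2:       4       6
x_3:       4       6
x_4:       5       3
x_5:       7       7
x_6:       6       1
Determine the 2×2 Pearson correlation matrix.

Step 1 — column means:
  mean(U) = (6 + 4 + 4 + 5 + 7 + 6) / 6 = 32/6 = 5.3333
  mean(V) = (7 + 6 + 6 + 3 + 7 + 1) / 6 = 30/6 = 5

Step 2 — sample variances and covariances s[i,j] = (1/(n-1)) · Σ_k (x_{k,i} - mean_i) · (x_{k,j} - mean_j), with n-1 = 5:
  s[U,U] = ((0.6667)·(0.6667) + (-1.3333)·(-1.3333) + (-1.3333)·(-1.3333) + (-0.3333)·(-0.3333) + (1.6667)·(1.6667) + (0.6667)·(0.6667)) / 5 = 7.3333/5 = 1.4667
  s[U,V] = ((0.6667)·(2) + (-1.3333)·(1) + (-1.3333)·(1) + (-0.3333)·(-2) + (1.6667)·(2) + (0.6667)·(-4)) / 5 = 0/5 = 0
  s[V,V] = ((2)·(2) + (1)·(1) + (1)·(1) + (-2)·(-2) + (2)·(2) + (-4)·(-4)) / 5 = 30/5 = 6
  Sample standard deviations s_i = √(s[i,i]):
  s(U) = √(1.4667) = 1.2111
  s(V) = √(6) = 2.4495

Step 3 — r_{ij} = s_{ij} / (s_i · s_j):
  r[U,U] = 1 (diagonal).
  r[U,V] = 0 / (1.2111 · 2.4495) = 0 / 2.9665 = 0
  r[V,V] = 1 (diagonal).

R is symmetric with unit diagonal. Assembling:

R = [[1, 0],
 [0, 1]]


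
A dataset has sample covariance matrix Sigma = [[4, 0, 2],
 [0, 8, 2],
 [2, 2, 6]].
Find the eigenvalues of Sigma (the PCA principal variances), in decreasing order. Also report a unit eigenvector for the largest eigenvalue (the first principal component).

Step 1 — characteristic polynomial p(λ) = det(λI - Sigma) = λ³ - tr·λ² + c_1·λ - det, where tr = trace, c_1 = sum of the principal 2×2 minors, det = det(Sigma):
  tr = 4 + 8 + 6 = 18,
  c_1 = (4·8 - (0)²) + (4·6 - (2)²) + (8·6 - (2)²) = 32 + 20 + 44 = 96,
  det = 4·(8·6 - (2)²) - (0)·((0)·6 - (2)·(2)) + (2)·((0)·(2) - 8·(2)) = 4·(44) - (0)·(-4) + (2)·(-16) = 144.
  So p(λ) = λ³ - 18λ² + 96λ - 144.
Step 2 — look for an integer root (rational root theorem: any rational root is an integer divisor of 144). Testing λ = 6:
  p(6) = 216 - 648 + 576 - 144 = 0  ✓
  Dividing out (λ - 6): p(λ) = (λ - 6)(λ² - 12λ + 24).
Step 3 — remaining eigenvalues from the quadratic λ² - 12λ + 24 = 0:
  Δ = 12² - 4·24 = 144 - 96 = 48,  λ = (12 ± √48)/2 = (12 ± 6.9282)/2 ≈ 9.4641 or 2.5359.
  Sorted: λ_1 = 9.4641,  λ_2 = 6,  λ_3 = 2.5359  (check: sum = 18 = tr ✓).

Step 4 — unit eigenvector for λ_1 ≈ 9.4641: v spans the null space of (Sigma - λ_1 I), whose rows are
  r_1 = (-5.4641, 0, 2),  r_2 = (0, -1.4641, 2),  r_3 = (2, 2, -3.4641).
  v is orthogonal to every row, so take v ∝ r_1 × r_2 = ((0)·(2) - (2)·(-1.4641), (2)·(0) - (-5.4641)·(2), (-5.4641)·(-1.4641) - (0)·(0)) ≈ (2.9282, 10.9282, 8).
  Let u = (2.9282, 10.9282, 8).
  ||u|| = √((2.9282)² + (10.9282)² + (8)²) = √(192) ≈ 13.8564,  v_1 = u/||u|| ≈ (0.2113, 0.7887, 0.5774) (||v_1|| = 1).

λ_1 = 9.4641,  λ_2 = 6,  λ_3 = 2.5359;  v_1 ≈ (0.2113, 0.7887, 0.5774)


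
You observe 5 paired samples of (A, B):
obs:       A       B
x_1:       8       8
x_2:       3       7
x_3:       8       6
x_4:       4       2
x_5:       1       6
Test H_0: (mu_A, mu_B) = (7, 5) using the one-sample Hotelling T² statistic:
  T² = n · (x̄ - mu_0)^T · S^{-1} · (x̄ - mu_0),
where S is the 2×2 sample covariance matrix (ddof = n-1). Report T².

Step 1 — sample mean vector:
  mean(A) = (8 + 3 + 8 + 4 + 1) / 5 = 24/5 = 4.8
  mean(B) = (8 + 7 + 6 + 2 + 6) / 5 = 29/5 = 5.8
  x̄ = (4.8, 5.8),  deviation x̄ - mu_0 = (4.8, 5.8) - (7, 5) = (-2.2, 0.8).

Step 2 — sample covariance matrix, S[i,j] = (1/(n-1)) · Σ_k (x_{k,i} - mean_i) · (x_{k,j} - mean_j), divisor n-1 = 4:
  S[A,A] = ((3.2)·(3.2) + (-1.8)·(-1.8) + (3.2)·(3.2) + (-0.8)·(-0.8) + (-3.8)·(-3.8)) / 4 = 38.8/4 = 9.7
  S[A,B] = ((3.2)·(2.2) + (-1.8)·(1.2) + (3.2)·(0.2) + (-0.8)·(-3.8) + (-3.8)·(0.2)) / 4 = 7.8/4 = 1.95
  S[B,B] = ((2.2)·(2.2) + (1.2)·(1.2) + (0.2)·(0.2) + (-3.8)·(-3.8) + (0.2)·(0.2)) / 4 = 20.8/4 = 5.2
  S = [[9.7, 1.95],
 [1.95, 5.2]].

Step 3 — invert S. det(S) = 9.7·5.2 - (1.95)² = 46.6375.
  S^{-1} = (1/det) · [[d, -b], [-b, a]] = [[0.1115, -0.0418],
 [-0.0418, 0.208]].

Step 4 — quadratic form (x̄ - mu_0)^T · S^{-1} · (x̄ - mu_0):
  S^{-1} · (x̄ - mu_0) = (-0.2787, 0.2584),
  (x̄ - mu_0)^T · [...] = (-2.2)·(-0.2787) + (0.8)·(0.2584) = 0.8199.

Step 5 — scale by n: T² = 5 · 0.8199 = 4.0997.

T² ≈ 4.0997


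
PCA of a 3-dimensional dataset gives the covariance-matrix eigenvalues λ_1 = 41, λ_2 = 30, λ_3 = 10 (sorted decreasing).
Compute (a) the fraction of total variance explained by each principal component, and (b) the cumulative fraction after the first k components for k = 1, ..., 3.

Step 1 — total variance = trace(Sigma) = Σ λ_i = 41 + 30 + 10 = 81.

Step 2 — fraction explained by component i = λ_i / Σ λ:
  PC1: 41/81 = 0.5062
  PC2: 30/81 = 0.3704
  PC3: 10/81 = 0.1235

Step 3 — cumulative fraction after k components = (λ_1 + ... + λ_k) / Σ λ:
  k = 1: 41/81 = 0.5062
  k = 2: (41 + 30)/81 = 71/81 = 0.8765
  k = 3: (41 + 30 + 10)/81 = 81/81 = 1

Summary (fraction, with percent):

explained: PC1 0.5062 (50.62%), PC2 0.3704 (37.04%), PC3 0.1235 (12.35%);  cumulative: 0.5062, 0.8765, 1


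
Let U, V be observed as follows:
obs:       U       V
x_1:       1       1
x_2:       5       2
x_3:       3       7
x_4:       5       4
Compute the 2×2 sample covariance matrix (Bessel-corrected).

Step 1 — column means:
  mean(U) = (1 + 5 + 3 + 5) / 4 = 14/4 = 3.5
  mean(V) = (1 + 2 + 7 + 4) / 4 = 14/4 = 3.5

Step 2 — sample covariance S[i,j] = (1/(n-1)) · Σ_k (x_{k,i} - mean_i) · (x_{k,j} - mean_j), with n-1 = 3.
  S[U,U] = ((-2.5)·(-2.5) + (1.5)·(1.5) + (-0.5)·(-0.5) + (1.5)·(1.5)) / 3 = 11/3 = 3.6667
  S[U,V] = ((-2.5)·(-2.5) + (1.5)·(-1.5) + (-0.5)·(3.5) + (1.5)·(0.5)) / 3 = 3/3 = 1
  S[V,V] = ((-2.5)·(-2.5) + (-1.5)·(-1.5) + (3.5)·(3.5) + (0.5)·(0.5)) / 3 = 21/3 = 7

S is symmetric (S[j,i] = S[i,j]). Assembling:

S = [[3.6667, 1],
 [1, 7]]


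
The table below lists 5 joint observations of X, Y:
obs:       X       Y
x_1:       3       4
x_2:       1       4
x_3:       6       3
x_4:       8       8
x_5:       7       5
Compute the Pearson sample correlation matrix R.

Step 1 — column means:
  mean(X) = (3 + 1 + 6 + 8 + 7) / 5 = 25/5 = 5
  mean(Y) = (4 + 4 + 3 + 8 + 5) / 5 = 24/5 = 4.8

Step 2 — sample variances and covariances s[i,j] = (1/(n-1)) · Σ_k (x_{k,i} - mean_i) · (x_{k,j} - mean_j), with n-1 = 4:
  s[X,X] = ((-2)·(-2) + (-4)·(-4) + (1)·(1) + (3)·(3) + (2)·(2)) / 4 = 34/4 = 8.5
  s[X,Y] = ((-2)·(-0.8) + (-4)·(-0.8) + (1)·(-1.8) + (3)·(3.2) + (2)·(0.2)) / 4 = 13/4 = 3.25
  s[Y,Y] = ((-0.8)·(-0.8) + (-0.8)·(-0.8) + (-1.8)·(-1.8) + (3.2)·(3.2) + (0.2)·(0.2)) / 4 = 14.8/4 = 3.7
  Sample standard deviations s_i = √(s[i,i]):
  s(X) = √(8.5) = 2.9155
  s(Y) = √(3.7) = 1.9235

Step 3 — r_{ij} = s_{ij} / (s_i · s_j):
  r[X,X] = 1 (diagonal).
  r[X,Y] = 3.25 / (2.9155 · 1.9235) = 3.25 / 5.608 = 0.5795
  r[Y,Y] = 1 (diagonal).

R is symmetric with unit diagonal. Assembling:

R = [[1, 0.5795],
 [0.5795, 1]]


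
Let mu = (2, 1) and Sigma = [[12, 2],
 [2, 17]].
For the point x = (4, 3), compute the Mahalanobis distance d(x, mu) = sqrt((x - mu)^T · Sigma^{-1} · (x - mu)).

Step 1 — centre the observation: (x - mu) = (2, 2).

Step 2 — invert Sigma. det(Sigma) = 12·17 - (2)² = 200.
  Sigma^{-1} = (1/det) · [[d, -b], [-b, a]] = [[0.085, -0.01],
 [-0.01, 0.06]].

Step 3 — form the quadratic (x - mu)^T · Sigma^{-1} · (x - mu):
  Sigma^{-1} · (x - mu) = (0.15, 0.1).
  (x - mu)^T · [Sigma^{-1} · (x - mu)] = (2)·(0.15) + (2)·(0.1) = 0.5.

Step 4 — take square root: d = √(0.5) ≈ 0.7071.

d(x, mu) = √(0.5) ≈ 0.7071


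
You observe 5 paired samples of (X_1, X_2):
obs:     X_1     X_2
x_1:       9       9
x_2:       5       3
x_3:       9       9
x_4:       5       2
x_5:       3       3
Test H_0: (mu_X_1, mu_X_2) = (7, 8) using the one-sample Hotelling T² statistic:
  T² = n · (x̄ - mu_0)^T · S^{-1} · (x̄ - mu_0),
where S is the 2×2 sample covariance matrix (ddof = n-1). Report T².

Step 1 — sample mean vector:
  mean(X_1) = (9 + 5 + 9 + 5 + 3) / 5 = 31/5 = 6.2
  mean(X_2) = (9 + 3 + 9 + 2 + 3) / 5 = 26/5 = 5.2
  x̄ = (6.2, 5.2),  deviation x̄ - mu_0 = (6.2, 5.2) - (7, 8) = (-0.8, -2.8).

Step 2 — sample covariance matrix, S[i,j] = (1/(n-1)) · Σ_k (x_{k,i} - mean_i) · (x_{k,j} - mean_j), divisor n-1 = 4:
  S[X_1,X_1] = ((2.8)·(2.8) + (-1.2)·(-1.2) + (2.8)·(2.8) + (-1.2)·(-1.2) + (-3.2)·(-3.2)) / 4 = 28.8/4 = 7.2
  S[X_1,X_2] = ((2.8)·(3.8) + (-1.2)·(-2.2) + (2.8)·(3.8) + (-1.2)·(-3.2) + (-3.2)·(-2.2)) / 4 = 34.8/4 = 8.7
  S[X_2,X_2] = ((3.8)·(3.8) + (-2.2)·(-2.2) + (3.8)·(3.8) + (-3.2)·(-3.2) + (-2.2)·(-2.2)) / 4 = 48.8/4 = 12.2
  S = [[7.2, 8.7],
 [8.7, 12.2]].

Step 3 — invert S. det(S) = 7.2·12.2 - (8.7)² = 12.15.
  S^{-1} = (1/det) · [[d, -b], [-b, a]] = [[1.0041, -0.716],
 [-0.716, 0.5926]].

Step 4 — quadratic form (x̄ - mu_0)^T · S^{-1} · (x̄ - mu_0):
  S^{-1} · (x̄ - mu_0) = (1.2016, -1.0864),
  (x̄ - mu_0)^T · [...] = (-0.8)·(1.2016) + (-2.8)·(-1.0864) = 2.0807.

Step 5 — scale by n: T² = 5 · 2.0807 = 10.4033.

T² ≈ 10.4033


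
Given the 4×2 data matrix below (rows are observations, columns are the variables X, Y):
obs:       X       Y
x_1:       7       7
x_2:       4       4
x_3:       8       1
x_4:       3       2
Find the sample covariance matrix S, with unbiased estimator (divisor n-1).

Step 1 — column means:
  mean(X) = (7 + 4 + 8 + 3) / 4 = 22/4 = 5.5
  mean(Y) = (7 + 4 + 1 + 2) / 4 = 14/4 = 3.5

Step 2 — sample covariance S[i,j] = (1/(n-1)) · Σ_k (x_{k,i} - mean_i) · (x_{k,j} - mean_j), with n-1 = 3.
  S[X,X] = ((1.5)·(1.5) + (-1.5)·(-1.5) + (2.5)·(2.5) + (-2.5)·(-2.5)) / 3 = 17/3 = 5.6667
  S[X,Y] = ((1.5)·(3.5) + (-1.5)·(0.5) + (2.5)·(-2.5) + (-2.5)·(-1.5)) / 3 = 2/3 = 0.6667
  S[Y,Y] = ((3.5)·(3.5) + (0.5)·(0.5) + (-2.5)·(-2.5) + (-1.5)·(-1.5)) / 3 = 21/3 = 7

S is symmetric (S[j,i] = S[i,j]). Assembling:

S = [[5.6667, 0.6667],
 [0.6667, 7]]


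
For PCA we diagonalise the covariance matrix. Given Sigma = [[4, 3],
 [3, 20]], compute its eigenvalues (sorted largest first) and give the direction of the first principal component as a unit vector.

Step 1 — characteristic polynomial of 2×2 Sigma:
  det(Sigma - λI) = λ² - trace · λ + det = 0.
  trace = 4 + 20 = 24, det = 4·20 - (3)² = 71.
Step 2 — discriminant:
  Δ = trace² - 4·det = 576 - 284 = 292.
Step 3 — eigenvalues:
  λ = (trace ± √Δ)/2 = (24 ± 17.088)/2,
  λ_1 = 20.544,  λ_2 = 3.456.

Step 4 — unit eigenvector for λ_1: solve (Sigma - λ_1 I)v = 0. First row:
  (4 - 20.544)·v_x + (3)·v_y = 0, i.e. (-16.544)·v_x + (3)·v_y = 0,
  so v ∝ (b, λ_1 - a) = (3, 16.544) = u.
  ||u|| = √((3)² + (16.544)²) = √(282.7041) ≈ 16.8138,
  v_1 = u/||u|| ≈ (0.1784, 0.984) (||v_1|| = 1).

λ_1 = 20.544,  λ_2 = 3.456;  v_1 ≈ (0.1784, 0.984)


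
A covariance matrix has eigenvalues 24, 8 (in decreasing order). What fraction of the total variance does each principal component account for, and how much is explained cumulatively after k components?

Step 1 — total variance = trace(Sigma) = Σ λ_i = 24 + 8 = 32.

Step 2 — fraction explained by component i = λ_i / Σ λ:
  PC1: 24/32 = 0.75
  PC2: 8/32 = 0.25

Step 3 — cumulative fraction after k components = (λ_1 + ... + λ_k) / Σ λ:
  k = 1: 24/32 = 0.75
  k = 2: (24 + 8)/32 = 32/32 = 1

Summary (fraction, with percent):

explained: PC1 0.75 (75%), PC2 0.25 (25%);  cumulative: 0.75, 1


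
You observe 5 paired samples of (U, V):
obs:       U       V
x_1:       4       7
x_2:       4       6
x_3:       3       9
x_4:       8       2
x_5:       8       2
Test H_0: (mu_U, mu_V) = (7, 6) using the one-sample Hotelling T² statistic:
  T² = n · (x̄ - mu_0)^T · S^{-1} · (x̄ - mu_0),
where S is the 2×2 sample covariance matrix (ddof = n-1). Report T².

Step 1 — sample mean vector:
  mean(U) = (4 + 4 + 3 + 8 + 8) / 5 = 27/5 = 5.4
  mean(V) = (7 + 6 + 9 + 2 + 2) / 5 = 26/5 = 5.2
  x̄ = (5.4, 5.2),  deviation x̄ - mu_0 = (5.4, 5.2) - (7, 6) = (-1.6, -0.8).

Step 2 — sample covariance matrix, S[i,j] = (1/(n-1)) · Σ_k (x_{k,i} - mean_i) · (x_{k,j} - mean_j), divisor n-1 = 4:
  S[U,U] = ((-1.4)·(-1.4) + (-1.4)·(-1.4) + (-2.4)·(-2.4) + (2.6)·(2.6) + (2.6)·(2.6)) / 4 = 23.2/4 = 5.8
  S[U,V] = ((-1.4)·(1.8) + (-1.4)·(0.8) + (-2.4)·(3.8) + (2.6)·(-3.2) + (2.6)·(-3.2)) / 4 = -29.4/4 = -7.35
  S[V,V] = ((1.8)·(1.8) + (0.8)·(0.8) + (3.8)·(3.8) + (-3.2)·(-3.2) + (-3.2)·(-3.2)) / 4 = 38.8/4 = 9.7
  S = [[5.8, -7.35],
 [-7.35, 9.7]].

Step 3 — invert S. det(S) = 5.8·9.7 - (-7.35)² = 2.2375.
  S^{-1} = (1/det) · [[d, -b], [-b, a]] = [[4.3352, 3.2849],
 [3.2849, 2.5922]].

Step 4 — quadratic form (x̄ - mu_0)^T · S^{-1} · (x̄ - mu_0):
  S^{-1} · (x̄ - mu_0) = (-9.5642, -7.3296),
  (x̄ - mu_0)^T · [...] = (-1.6)·(-9.5642) + (-0.8)·(-7.3296) = 21.1665.

Step 5 — scale by n: T² = 5 · 21.1665 = 105.8324.

T² ≈ 105.8324


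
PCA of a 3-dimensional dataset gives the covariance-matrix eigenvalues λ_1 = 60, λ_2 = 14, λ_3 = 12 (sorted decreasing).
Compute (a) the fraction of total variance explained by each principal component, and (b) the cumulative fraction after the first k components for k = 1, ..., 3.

Step 1 — total variance = trace(Sigma) = Σ λ_i = 60 + 14 + 12 = 86.

Step 2 — fraction explained by component i = λ_i / Σ λ:
  PC1: 60/86 = 0.6977
  PC2: 14/86 = 0.1628
  PC3: 12/86 = 0.1395

Step 3 — cumulative fraction after k components = (λ_1 + ... + λ_k) / Σ λ:
  k = 1: 60/86 = 0.6977
  k = 2: (60 + 14)/86 = 74/86 = 0.8605
  k = 3: (60 + 14 + 12)/86 = 86/86 = 1

Summary (fraction, with percent):

explained: PC1 0.6977 (69.77%), PC2 0.1628 (16.28%), PC3 0.1395 (13.95%);  cumulative: 0.6977, 0.8605, 1


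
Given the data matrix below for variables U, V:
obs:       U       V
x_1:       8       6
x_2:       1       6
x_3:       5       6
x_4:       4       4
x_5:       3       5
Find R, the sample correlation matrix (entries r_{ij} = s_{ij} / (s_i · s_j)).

Step 1 — column means:
  mean(U) = (8 + 1 + 5 + 4 + 3) / 5 = 21/5 = 4.2
  mean(V) = (6 + 6 + 6 + 4 + 5) / 5 = 27/5 = 5.4

Step 2 — sample variances and covariances s[i,j] = (1/(n-1)) · Σ_k (x_{k,i} - mean_i) · (x_{k,j} - mean_j), with n-1 = 4:
  s[U,U] = ((3.8)·(3.8) + (-3.2)·(-3.2) + (0.8)·(0.8) + (-0.2)·(-0.2) + (-1.2)·(-1.2)) / 4 = 26.8/4 = 6.7
  s[U,V] = ((3.8)·(0.6) + (-3.2)·(0.6) + (0.8)·(0.6) + (-0.2)·(-1.4) + (-1.2)·(-0.4)) / 4 = 1.6/4 = 0.4
  s[V,V] = ((0.6)·(0.6) + (0.6)·(0.6) + (0.6)·(0.6) + (-1.4)·(-1.4) + (-0.4)·(-0.4)) / 4 = 3.2/4 = 0.8
  Sample standard deviations s_i = √(s[i,i]):
  s(U) = √(6.7) = 2.5884
  s(V) = √(0.8) = 0.8944

Step 3 — r_{ij} = s_{ij} / (s_i · s_j):
  r[U,U] = 1 (diagonal).
  r[U,V] = 0.4 / (2.5884 · 0.8944) = 0.4 / 2.3152 = 0.1728
  r[V,V] = 1 (diagonal).

R is symmetric with unit diagonal. Assembling:

R = [[1, 0.1728],
 [0.1728, 1]]


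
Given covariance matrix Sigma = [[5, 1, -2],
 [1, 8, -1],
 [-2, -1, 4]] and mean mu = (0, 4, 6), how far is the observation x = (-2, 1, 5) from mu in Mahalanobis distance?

Step 1 — centre the observation: (x - mu) = (-2, -3, -1).

Step 2 — invert Sigma (cofactor / det for 3×3, or solve directly):
  Sigma^{-1} = [[0.252, -0.0163, 0.122],
 [-0.0163, 0.1301, 0.0244],
 [0.122, 0.0244, 0.3171]].

Step 3 — form the quadratic (x - mu)^T · Sigma^{-1} · (x - mu):
  Sigma^{-1} · (x - mu) = (-0.5772, -0.3821, -0.6341).
  (x - mu)^T · [Sigma^{-1} · (x - mu)] = (-2)·(-0.5772) + (-3)·(-0.3821) + (-1)·(-0.6341) = 2.935.

Step 4 — take square root: d = √(2.935) ≈ 1.7132.

d(x, mu) = √(2.935) ≈ 1.7132


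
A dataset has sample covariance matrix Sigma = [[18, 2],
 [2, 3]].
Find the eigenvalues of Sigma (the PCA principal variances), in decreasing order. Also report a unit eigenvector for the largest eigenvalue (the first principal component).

Step 1 — characteristic polynomial of 2×2 Sigma:
  det(Sigma - λI) = λ² - trace · λ + det = 0.
  trace = 18 + 3 = 21, det = 18·3 - (2)² = 50.
Step 2 — discriminant:
  Δ = trace² - 4·det = 441 - 200 = 241.
Step 3 — eigenvalues:
  λ = (trace ± √Δ)/2 = (21 ± 15.5242)/2,
  λ_1 = 18.2621,  λ_2 = 2.7379.

Step 4 — unit eigenvector for λ_1: solve (Sigma - λ_1 I)v = 0. First row:
  (18 - 18.2621)·v_x + (2)·v_y = 0, i.e. (-0.2621)·v_x + (2)·v_y = 0,
  so v ∝ (b, λ_1 - a) = (2, 0.2621) = u.
  ||u|| = √((2)² + (0.2621)²) = √(4.0687) ≈ 2.0171,
  v_1 = u/||u|| ≈ (0.9915, 0.1299) (||v_1|| = 1).

λ_1 = 18.2621,  λ_2 = 2.7379;  v_1 ≈ (0.9915, 0.1299)


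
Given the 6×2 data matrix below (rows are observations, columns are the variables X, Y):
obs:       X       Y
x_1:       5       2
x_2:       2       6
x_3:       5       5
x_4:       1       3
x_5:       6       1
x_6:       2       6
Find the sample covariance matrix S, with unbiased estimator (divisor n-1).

Step 1 — column means:
  mean(X) = (5 + 2 + 5 + 1 + 6 + 2) / 6 = 21/6 = 3.5
  mean(Y) = (2 + 6 + 5 + 3 + 1 + 6) / 6 = 23/6 = 3.8333

Step 2 — sample covariance S[i,j] = (1/(n-1)) · Σ_k (x_{k,i} - mean_i) · (x_{k,j} - mean_j), with n-1 = 5.
  S[X,X] = ((1.5)·(1.5) + (-1.5)·(-1.5) + (1.5)·(1.5) + (-2.5)·(-2.5) + (2.5)·(2.5) + (-1.5)·(-1.5)) / 5 = 21.5/5 = 4.3
  S[X,Y] = ((1.5)·(-1.8333) + (-1.5)·(2.1667) + (1.5)·(1.1667) + (-2.5)·(-0.8333) + (2.5)·(-2.8333) + (-1.5)·(2.1667)) / 5 = -12.5/5 = -2.5
  S[Y,Y] = ((-1.8333)·(-1.8333) + (2.1667)·(2.1667) + (1.1667)·(1.1667) + (-0.8333)·(-0.8333) + (-2.8333)·(-2.8333) + (2.1667)·(2.1667)) / 5 = 22.8333/5 = 4.5667

S is symmetric (S[j,i] = S[i,j]). Assembling:

S = [[4.3, -2.5],
 [-2.5, 4.5667]]
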